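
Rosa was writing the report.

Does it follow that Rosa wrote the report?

'was writing' is progressive; for an accomplishment like 'write the report', it doesn't entail completion.

no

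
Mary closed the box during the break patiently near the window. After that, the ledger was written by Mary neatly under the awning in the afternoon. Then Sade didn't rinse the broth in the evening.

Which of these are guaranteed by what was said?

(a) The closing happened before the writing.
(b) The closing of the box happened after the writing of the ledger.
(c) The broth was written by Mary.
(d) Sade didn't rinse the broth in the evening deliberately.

(a), (d)

(a) Entailed — the narrative places the closing before the writing.
(b) Not entailed — the narrative places the closing before the writing, not after.
(c) Not entailed — Mary wrote the ledger, not the broth; the broth belongs to the rinsing event.
(d) Entailed — under negation, adding a further restriction is entailed: if no such rinsing event occurred, none occurred deliberately either.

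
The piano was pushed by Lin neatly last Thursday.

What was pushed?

'the piano' marks the patient of the pushing event.

the piano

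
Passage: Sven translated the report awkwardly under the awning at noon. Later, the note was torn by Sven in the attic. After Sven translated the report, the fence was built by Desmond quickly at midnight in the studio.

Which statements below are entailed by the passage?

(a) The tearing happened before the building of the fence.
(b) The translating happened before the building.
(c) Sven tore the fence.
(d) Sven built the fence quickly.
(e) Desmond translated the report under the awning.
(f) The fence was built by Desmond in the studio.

(a) Not entailed — the narrative doesn't order the tearing relative to the building.
(b) Entailed — the narrative places the translating before the building.
(c) Not entailed — Sven tore the note, not the fence; the fence belongs to the building event.
(d) Not entailed — the passage has Desmond building the fence, not Sven.
(e) Not entailed — the passage has Sven translating the report, not Desmond.
(f) Entailed — this follows by dropping conjuncts from the building event's description.

(b), (f)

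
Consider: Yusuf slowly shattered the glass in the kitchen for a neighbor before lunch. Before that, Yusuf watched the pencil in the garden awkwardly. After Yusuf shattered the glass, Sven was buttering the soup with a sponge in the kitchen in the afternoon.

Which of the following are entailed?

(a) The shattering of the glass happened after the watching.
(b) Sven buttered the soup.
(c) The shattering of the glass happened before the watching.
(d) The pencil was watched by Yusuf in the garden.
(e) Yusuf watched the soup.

(a), (d)

(a) Entailed — the narrative places the watching before the shattering.
(b) Not entailed — 'was buttering' is progressive on an accomplishment; it does not entail the completed 'buttered'.
(c) Not entailed — the narrative places the watching before the shattering, not after.
(d) Entailed — the original entails any weakening of itself; this just drops 'awkwardly'.
(e) Not entailed — Yusuf watched the pencil, not the soup; the soup belongs to the buttering event.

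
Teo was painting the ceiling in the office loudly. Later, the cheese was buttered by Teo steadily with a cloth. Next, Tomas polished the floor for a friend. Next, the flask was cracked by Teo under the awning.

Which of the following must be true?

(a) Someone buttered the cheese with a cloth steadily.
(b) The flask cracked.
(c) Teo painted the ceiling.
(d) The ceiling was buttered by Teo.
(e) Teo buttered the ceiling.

(a) Entailed — every conjunct here is already in the original buttering event.
(b) Entailed — 'Teo cracked the flask' is causative; it entails the inchoative 'the flask cracked'.
(c) Not entailed — 'was painting' is progressive on an accomplishment; it does not entail the completed 'painted'.
(d) Not entailed — Teo buttered the cheese, not the ceiling; the ceiling belongs to the painting event.
(e) Not entailed — Teo buttered the cheese, not the ceiling; the ceiling belongs to the painting event.

(a), (b)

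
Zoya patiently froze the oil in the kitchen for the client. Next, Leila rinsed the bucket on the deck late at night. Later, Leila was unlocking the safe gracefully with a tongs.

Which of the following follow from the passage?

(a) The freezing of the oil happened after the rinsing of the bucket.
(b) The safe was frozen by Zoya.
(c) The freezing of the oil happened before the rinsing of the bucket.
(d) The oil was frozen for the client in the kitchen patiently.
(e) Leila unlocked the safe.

(a) Not entailed — the narrative places the freezing before the rinsing, not after.
(b) Not entailed — Zoya froze the oil, not the safe; the safe belongs to the unlocking event.
(c) Entailed — the narrative places the freezing before the rinsing.
(d) Entailed — generalizing the agent leaves a sub-description the original still satisfies.
(e) Not entailed — 'was unlocking' is progressive on an accomplishment; it does not entail the completed 'unlocked'.

(c), (d)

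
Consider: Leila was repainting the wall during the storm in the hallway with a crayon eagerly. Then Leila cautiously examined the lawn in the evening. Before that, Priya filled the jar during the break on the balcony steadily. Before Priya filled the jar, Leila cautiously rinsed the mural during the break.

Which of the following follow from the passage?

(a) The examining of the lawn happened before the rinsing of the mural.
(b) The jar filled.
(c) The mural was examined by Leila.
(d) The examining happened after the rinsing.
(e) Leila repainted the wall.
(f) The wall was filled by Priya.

(b), (d)

(a) Not entailed — the narrative places the rinsing before the examining, not after.
(b) Entailed — 'Priya filled the jar' is causative; it entails the inchoative 'the jar filled'.
(c) Not entailed — Leila examined the lawn, not the mural; the mural belongs to the rinsing event.
(d) Entailed — the narrative places the rinsing before the examining.
(e) Not entailed — 'was repainting' is progressive on an accomplishment; it does not entail the completed 'repainted'.
(f) Not entailed — Priya filled the jar, not the wall; the wall belongs to the repainting event.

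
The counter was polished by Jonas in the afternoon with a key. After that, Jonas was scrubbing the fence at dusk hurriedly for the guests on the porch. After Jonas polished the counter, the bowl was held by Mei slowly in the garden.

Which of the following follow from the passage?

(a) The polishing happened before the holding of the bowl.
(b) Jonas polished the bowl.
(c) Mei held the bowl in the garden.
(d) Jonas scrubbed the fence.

(a), (c), (d)

(a) Entailed — the narrative places the polishing before the holding.
(b) Not entailed — Jonas polished the counter, not the bowl; the bowl belongs to the holding event.
(c) Entailed — every conjunct here is already in the original holding event.
(d) Entailed — 'scrub' is an activity; 'was scrubbing' entails that some scrubbing happened, so 'scrubbed' holds.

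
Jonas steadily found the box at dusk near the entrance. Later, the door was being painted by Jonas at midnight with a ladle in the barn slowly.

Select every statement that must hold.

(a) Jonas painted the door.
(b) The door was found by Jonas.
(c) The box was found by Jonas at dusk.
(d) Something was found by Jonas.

(a) Not entailed — 'was painting' is progressive on an accomplishment; it does not entail the completed 'painted'.
(b) Not entailed — Jonas found the box, not the door; the door belongs to the painting event.
(c) Entailed — the original entails any weakening of itself; this just drops 'near the entrance', 'steadily'.
(d) Entailed — every conjunct here is already in the original finding event.

(c), (d)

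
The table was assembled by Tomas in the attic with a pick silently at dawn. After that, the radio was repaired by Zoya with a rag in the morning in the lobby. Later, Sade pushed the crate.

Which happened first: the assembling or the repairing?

The connectives place the assembling before the repairing.

the assembling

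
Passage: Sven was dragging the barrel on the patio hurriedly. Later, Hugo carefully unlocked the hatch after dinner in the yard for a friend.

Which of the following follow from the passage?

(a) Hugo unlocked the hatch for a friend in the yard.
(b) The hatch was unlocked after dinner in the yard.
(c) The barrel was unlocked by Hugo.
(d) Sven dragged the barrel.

(a) Entailed — this follows by dropping conjuncts from the unlocking event's description.
(b) Entailed — this follows by dropping conjuncts from the unlocking event's description.
(c) Not entailed — Hugo unlocked the hatch, not the barrel; the barrel belongs to the dragging event.
(d) Entailed — 'drag' is an activity; 'was dragging' entails that some dragging happened, so 'dragged' holds.

(a), (b), (d)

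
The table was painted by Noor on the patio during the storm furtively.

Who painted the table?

Noor

'Noor' marks the agent of the painting event.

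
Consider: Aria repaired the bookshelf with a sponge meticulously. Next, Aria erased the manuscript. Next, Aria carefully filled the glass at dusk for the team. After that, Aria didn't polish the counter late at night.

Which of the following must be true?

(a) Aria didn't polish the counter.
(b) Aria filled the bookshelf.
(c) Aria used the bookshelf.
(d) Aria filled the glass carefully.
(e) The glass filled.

(a) Not entailed — dropping 'late at night' under negation is not valid — the original leaves open that Aria polished the counter some other way.
(b) Not entailed — Aria filled the glass, not the bookshelf; the bookshelf belongs to the repairing event.
(c) Not entailed — the bookshelf is the patient, not an instrument — Aria used a sponge.
(d) Entailed — dropping 'at dusk', 'for the team' leaves a sub-description the original still satisfies.
(e) Entailed — 'Aria filled the glass' is causative; it entails the inchoative 'the glass filled'.

(d), (e)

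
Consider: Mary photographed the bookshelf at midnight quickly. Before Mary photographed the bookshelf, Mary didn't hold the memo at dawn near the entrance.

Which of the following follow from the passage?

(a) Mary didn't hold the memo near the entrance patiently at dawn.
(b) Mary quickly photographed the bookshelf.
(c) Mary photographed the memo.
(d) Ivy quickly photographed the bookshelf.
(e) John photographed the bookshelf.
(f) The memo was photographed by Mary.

(a) Entailed — under negation, adding a further restriction is entailed: if no such holding event occurred, none occurred patiently either.
(b) Entailed — dropping 'at midnight' leaves a sub-description the original still satisfies.
(c) Not entailed — Mary photographed the bookshelf, not the memo; the memo belongs to the holding event.
(d) Not entailed — the passage has Mary photographing the bookshelf, not Ivy.
(e) Not entailed — the passage has Mary photographing the bookshelf, not John.
(f) Not entailed — Mary photographed the bookshelf, not the memo; the memo belongs to the holding event.

(a), (b)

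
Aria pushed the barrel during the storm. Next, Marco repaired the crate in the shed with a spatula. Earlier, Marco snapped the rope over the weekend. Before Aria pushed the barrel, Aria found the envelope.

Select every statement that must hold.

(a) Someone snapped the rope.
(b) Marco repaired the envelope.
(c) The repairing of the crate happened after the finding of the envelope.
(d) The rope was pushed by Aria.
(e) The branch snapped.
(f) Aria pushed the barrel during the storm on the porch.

(a) Entailed — this follows by dropping conjuncts from the snapping event's description.
(b) Not entailed — Marco repaired the crate, not the envelope; the envelope belongs to the finding event.
(c) Entailed — the narrative places the finding before the repairing.
(d) Not entailed — Aria pushed the barrel, not the rope; the rope belongs to the snapping event.
(e) Not entailed — the rope is what snapped, not the branch.
(f) Not entailed — 'on the porch' adds information not in the original event.

(a), (c)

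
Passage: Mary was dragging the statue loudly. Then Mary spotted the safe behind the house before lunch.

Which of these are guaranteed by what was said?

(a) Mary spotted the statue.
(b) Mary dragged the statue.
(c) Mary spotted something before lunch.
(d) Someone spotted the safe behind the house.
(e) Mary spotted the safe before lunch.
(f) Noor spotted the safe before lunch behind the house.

(b), (c), (d), (e)

(a) Not entailed — Mary spotted the safe, not the statue; the statue belongs to the dragging event.
(b) Entailed — 'drag' is an activity; 'was dragging' entails that some dragging happened, so 'dragged' holds.
(c) Entailed — every conjunct here is already in the original spotting event.
(d) Entailed — the original entails any weakening of itself; this just drops 'before lunch' and generalizes the agent.
(e) Entailed — this follows by dropping conjuncts from the spotting event's description.
(f) Not entailed — the passage has Mary spotting the safe, not Noor.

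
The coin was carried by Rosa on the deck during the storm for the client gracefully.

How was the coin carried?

gracefully

'gracefully' marks the manner of the carrying event.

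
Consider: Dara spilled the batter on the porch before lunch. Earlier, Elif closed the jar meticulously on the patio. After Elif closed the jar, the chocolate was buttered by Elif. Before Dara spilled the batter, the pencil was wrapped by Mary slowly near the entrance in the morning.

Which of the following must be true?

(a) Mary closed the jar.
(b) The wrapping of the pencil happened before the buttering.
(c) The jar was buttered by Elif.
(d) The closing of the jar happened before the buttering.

(a) Not entailed — the passage has Elif closing the jar, not Mary.
(b) Not entailed — the narrative doesn't order the wrapping relative to the buttering.
(c) Not entailed — Elif buttered the chocolate, not the jar; the jar belongs to the closing event.
(d) Entailed — the narrative places the closing before the buttering.

(d)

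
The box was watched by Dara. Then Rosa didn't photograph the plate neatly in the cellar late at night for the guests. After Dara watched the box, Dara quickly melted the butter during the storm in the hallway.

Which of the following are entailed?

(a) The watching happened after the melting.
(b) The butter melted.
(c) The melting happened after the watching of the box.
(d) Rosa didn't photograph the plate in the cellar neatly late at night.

(a) Not entailed — the narrative places the watching before the melting, not after.
(b) Entailed — 'Dara melted the butter' is causative; it entails the inchoative 'the butter melted'.
(c) Entailed — the narrative places the watching before the melting.
(d) Not entailed — dropping 'for the guests' under negation is not valid — the original leaves open that Rosa photographed the plate some other way.

(b), (c)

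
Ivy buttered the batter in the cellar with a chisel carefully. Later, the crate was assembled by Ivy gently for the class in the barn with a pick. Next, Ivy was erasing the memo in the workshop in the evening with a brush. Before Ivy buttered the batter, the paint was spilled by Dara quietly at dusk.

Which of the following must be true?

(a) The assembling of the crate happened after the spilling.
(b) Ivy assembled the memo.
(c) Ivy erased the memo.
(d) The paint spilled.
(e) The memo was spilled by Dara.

(a) Entailed — the narrative places the spilling before the assembling.
(b) Not entailed — Ivy assembled the crate, not the memo; the memo belongs to the erasing event.
(c) Not entailed — 'was erasing' is progressive on an accomplishment; it does not entail the completed 'erased'.
(d) Entailed — 'Dara spilled the paint' is causative; it entails the inchoative 'the paint spilled'.
(e) Not entailed — Dara spilled the paint, not the memo; the memo belongs to the erasing event.

(a), (d)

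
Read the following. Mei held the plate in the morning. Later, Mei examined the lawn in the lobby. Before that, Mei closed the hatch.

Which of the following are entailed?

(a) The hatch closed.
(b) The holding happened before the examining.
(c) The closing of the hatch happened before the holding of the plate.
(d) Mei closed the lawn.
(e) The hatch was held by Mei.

(a), (b)

(a) Entailed — 'Mei closed the hatch' is causative; it entails the inchoative 'the hatch closed'.
(b) Entailed — the narrative places the holding before the examining.
(c) Not entailed — the narrative doesn't order the closing relative to the holding.
(d) Not entailed — Mei closed the hatch, not the lawn; the lawn belongs to the examining event.
(e) Not entailed — Mei held the plate, not the hatch; the hatch belongs to the closing event.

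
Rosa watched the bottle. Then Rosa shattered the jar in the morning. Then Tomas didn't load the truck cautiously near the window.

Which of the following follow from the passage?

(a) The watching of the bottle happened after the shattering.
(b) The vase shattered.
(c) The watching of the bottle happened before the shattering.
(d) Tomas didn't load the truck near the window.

(c)

(a) Not entailed — the narrative places the watching before the shattering, not after.
(b) Not entailed — the jar is what shattered, not the vase.
(c) Entailed — the narrative places the watching before the shattering.
(d) Not entailed — dropping 'cautiously' under negation is not valid — the original leaves open that Tomas loaded the truck some other way.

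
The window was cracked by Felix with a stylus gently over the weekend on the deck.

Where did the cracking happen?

on the deck

'on the deck' marks the location of the cracking event.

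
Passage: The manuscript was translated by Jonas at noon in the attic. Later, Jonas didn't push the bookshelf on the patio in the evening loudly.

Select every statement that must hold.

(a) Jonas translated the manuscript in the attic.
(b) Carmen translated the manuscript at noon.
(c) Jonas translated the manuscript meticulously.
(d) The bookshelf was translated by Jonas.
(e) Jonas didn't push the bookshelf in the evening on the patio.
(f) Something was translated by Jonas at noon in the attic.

(a) Entailed — every conjunct here is already in the original translating event.
(b) Not entailed — the passage has Jonas translating the manuscript, not Carmen.
(c) Not entailed — 'meticulously' adds information not in the original event.
(d) Not entailed — Jonas translated the manuscript, not the bookshelf; the bookshelf belongs to the pushing event.
(e) Not entailed — dropping 'loudly' under negation is not valid — the original leaves open that Jonas pushed the bookshelf some other way.
(f) Entailed — the original entails any weakening of itself; this just generalizes the patient.

(a), (f)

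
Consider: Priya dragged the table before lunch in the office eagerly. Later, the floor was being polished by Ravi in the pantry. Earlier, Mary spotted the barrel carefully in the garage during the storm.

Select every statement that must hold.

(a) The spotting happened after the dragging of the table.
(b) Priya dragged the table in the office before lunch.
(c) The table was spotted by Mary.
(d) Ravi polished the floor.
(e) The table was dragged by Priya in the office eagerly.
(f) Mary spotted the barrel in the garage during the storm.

(b), (d), (e), (f)

(a) Not entailed — the narrative doesn't order the dragging relative to the spotting.
(b) Entailed — dropping 'eagerly' leaves a sub-description the original still satisfies.
(c) Not entailed — Mary spotted the barrel, not the table; the table belongs to the dragging event.
(d) Entailed — 'polish' is an activity; 'was polishing' entails that some polishing happened, so 'polished' holds.
(e) Entailed — dropping 'before lunch' leaves a sub-description the original still satisfies.
(f) Entailed — the original entails any weakening of itself; this just drops 'carefully'.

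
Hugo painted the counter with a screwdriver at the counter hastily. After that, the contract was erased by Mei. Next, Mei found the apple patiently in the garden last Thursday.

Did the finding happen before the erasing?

The narrative orders the erasing before the finding.

no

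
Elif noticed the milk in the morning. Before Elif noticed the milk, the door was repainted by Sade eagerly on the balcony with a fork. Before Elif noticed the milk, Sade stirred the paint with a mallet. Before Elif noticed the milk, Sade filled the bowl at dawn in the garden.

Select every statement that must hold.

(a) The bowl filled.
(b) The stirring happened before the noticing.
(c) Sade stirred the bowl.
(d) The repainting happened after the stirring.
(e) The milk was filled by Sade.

(a), (b)

(a) Entailed — 'Sade filled the bowl' is causative; it entails the inchoative 'the bowl filled'.
(b) Entailed — the narrative places the stirring before the noticing.
(c) Not entailed — Sade stirred the paint, not the bowl; the bowl belongs to the filling event.
(d) Not entailed — the narrative doesn't order the stirring relative to the repainting.
(e) Not entailed — Sade filled the bowl, not the milk; the milk belongs to the noticing event.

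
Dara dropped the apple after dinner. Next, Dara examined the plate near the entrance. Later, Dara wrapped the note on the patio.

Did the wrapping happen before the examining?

The narrative orders the examining before the wrapping.

no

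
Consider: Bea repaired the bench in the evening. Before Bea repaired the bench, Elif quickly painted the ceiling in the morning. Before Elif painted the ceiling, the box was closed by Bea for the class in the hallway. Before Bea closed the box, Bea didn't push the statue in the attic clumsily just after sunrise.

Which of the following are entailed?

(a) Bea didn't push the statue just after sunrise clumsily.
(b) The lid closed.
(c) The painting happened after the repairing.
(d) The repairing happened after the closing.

(d)

(a) Not entailed — dropping 'in the attic' under negation is not valid — the original leaves open that Bea pushed the statue some other way.
(b) Not entailed — the box is what closed, not the lid.
(c) Not entailed — the narrative places the painting before the repairing, not after.
(d) Entailed — the narrative places the closing before the repairing.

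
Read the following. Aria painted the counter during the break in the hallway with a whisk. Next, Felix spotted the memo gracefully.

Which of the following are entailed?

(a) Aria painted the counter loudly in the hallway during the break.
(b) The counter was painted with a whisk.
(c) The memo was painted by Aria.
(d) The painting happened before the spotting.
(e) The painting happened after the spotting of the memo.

(b), (d)

(a) Not entailed — 'loudly' adds information not in the original event.
(b) Entailed — every conjunct here is already in the original painting event.
(c) Not entailed — Aria painted the counter, not the memo; the memo belongs to the spotting event.
(d) Entailed — the narrative places the painting before the spotting.
(e) Not entailed — the narrative places the painting before the spotting, not after.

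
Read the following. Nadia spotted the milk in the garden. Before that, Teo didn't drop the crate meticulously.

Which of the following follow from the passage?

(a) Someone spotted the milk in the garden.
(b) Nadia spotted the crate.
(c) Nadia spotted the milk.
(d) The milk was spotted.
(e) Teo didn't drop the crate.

(a), (c), (d)

(a) Entailed — every conjunct here is already in the original spotting event.
(b) Not entailed — Nadia spotted the milk, not the crate; the crate belongs to the dropping event.
(c) Entailed — this follows by dropping conjuncts from the spotting event's description.
(d) Entailed — every conjunct here is already in the original spotting event.
(e) Not entailed — dropping 'meticulously' under negation is not valid — the original leaves open that Teo dropped the crate some other way.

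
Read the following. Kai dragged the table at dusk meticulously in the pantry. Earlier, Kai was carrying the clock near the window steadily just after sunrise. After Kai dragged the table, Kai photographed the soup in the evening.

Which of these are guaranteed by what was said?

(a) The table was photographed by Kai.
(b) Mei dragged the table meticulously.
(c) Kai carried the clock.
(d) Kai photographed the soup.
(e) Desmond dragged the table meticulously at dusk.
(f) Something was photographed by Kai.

(c), (d), (f)

(a) Not entailed — Kai photographed the soup, not the table; the table belongs to the dragging event.
(b) Not entailed — the passage has Kai dragging the table, not Mei.
(c) Entailed — 'carry' is an activity; 'was carrying' entails that some carrying happened, so 'carried' holds.
(d) Entailed — dropping 'in the evening' leaves a sub-description the original still satisfies.
(e) Not entailed — the passage has Kai dragging the table, not Desmond.
(f) Entailed — the original entails any weakening of itself; this just drops 'in the evening' and generalizes the patient.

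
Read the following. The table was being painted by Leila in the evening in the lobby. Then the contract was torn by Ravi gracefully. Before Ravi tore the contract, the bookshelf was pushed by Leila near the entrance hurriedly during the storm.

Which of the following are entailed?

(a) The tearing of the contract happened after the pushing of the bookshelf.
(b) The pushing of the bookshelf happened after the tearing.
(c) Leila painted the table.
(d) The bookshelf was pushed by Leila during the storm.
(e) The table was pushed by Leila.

(a), (d)

(a) Entailed — the narrative places the pushing before the tearing.
(b) Not entailed — the narrative places the pushing before the tearing, not after.
(c) Not entailed — 'was painting' is progressive on an accomplishment; it does not entail the completed 'painted'.
(d) Entailed — this follows by dropping conjuncts from the pushing event's description.
(e) Not entailed — Leila pushed the bookshelf, not the table; the table belongs to the painting event.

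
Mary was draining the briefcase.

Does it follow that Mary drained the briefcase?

'was draining' is progressive; for an accomplishment like 'drain the briefcase', it doesn't entail completion.

no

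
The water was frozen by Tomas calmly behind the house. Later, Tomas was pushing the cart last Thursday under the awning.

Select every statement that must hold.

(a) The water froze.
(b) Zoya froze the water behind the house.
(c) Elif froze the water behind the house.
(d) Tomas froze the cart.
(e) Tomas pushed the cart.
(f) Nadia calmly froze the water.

(a), (e)

(a) Entailed — 'Tomas froze the water' is causative; it entails the inchoative 'the water froze'.
(b) Not entailed — the passage has Tomas freezing the water, not Zoya.
(c) Not entailed — the passage has Tomas freezing the water, not Elif.
(d) Not entailed — Tomas froze the water, not the cart; the cart belongs to the pushing event.
(e) Entailed — 'push' is an activity; 'was pushing' entails that some pushing happened, so 'pushed' holds.
(f) Not entailed — the passage has Tomas freezing the water, not Nadia.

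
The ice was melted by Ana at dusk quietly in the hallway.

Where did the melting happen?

in the hallway

'in the hallway' marks the location of the melting event.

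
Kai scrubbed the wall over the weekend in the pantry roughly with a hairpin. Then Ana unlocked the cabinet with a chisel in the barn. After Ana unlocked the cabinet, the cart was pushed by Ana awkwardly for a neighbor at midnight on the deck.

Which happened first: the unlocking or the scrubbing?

The connectives place the scrubbing before the unlocking.

the scrubbing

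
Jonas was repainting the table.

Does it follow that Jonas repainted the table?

'was repainting' is progressive; for an accomplishment like 'repaint the table', it doesn't entail completion.

no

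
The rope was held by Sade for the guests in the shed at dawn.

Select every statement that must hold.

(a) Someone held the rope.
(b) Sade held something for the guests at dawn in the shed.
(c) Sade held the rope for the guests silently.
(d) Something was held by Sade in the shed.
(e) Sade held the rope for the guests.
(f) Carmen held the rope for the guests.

(a), (b), (d), (e)

(a) Entailed — dropping 'for the guests', 'at dawn', 'in the shed' and generalizing the agent leaves a sub-description the original still satisfies.
(b) Entailed — generalizing the patient leaves a sub-description the original still satisfies.
(c) Not entailed — 'silently' adds information not in the original event.
(d) Entailed — the original entails any weakening of itself; this just drops 'for the guests', 'at dawn' and generalizes the patient.
(e) Entailed — every conjunct here is already in the original holding event.
(f) Not entailed — the passage has Sade holding the rope, not Carmen.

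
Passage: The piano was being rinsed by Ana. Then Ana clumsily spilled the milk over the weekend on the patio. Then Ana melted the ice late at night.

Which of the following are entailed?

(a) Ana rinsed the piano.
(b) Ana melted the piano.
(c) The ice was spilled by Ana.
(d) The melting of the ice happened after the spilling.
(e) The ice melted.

(a), (d), (e)

(a) Entailed — 'rinse' is an activity; 'was rinsing' entails that some rinsing happened, so 'rinsed' holds.
(b) Not entailed — Ana melted the ice, not the piano; the piano belongs to the rinsing event.
(c) Not entailed — Ana spilled the milk, not the ice; the ice belongs to the melting event.
(d) Entailed — the narrative places the spilling before the melting.
(e) Entailed — 'Ana melted the ice' is causative; it entails the inchoative 'the ice melted'.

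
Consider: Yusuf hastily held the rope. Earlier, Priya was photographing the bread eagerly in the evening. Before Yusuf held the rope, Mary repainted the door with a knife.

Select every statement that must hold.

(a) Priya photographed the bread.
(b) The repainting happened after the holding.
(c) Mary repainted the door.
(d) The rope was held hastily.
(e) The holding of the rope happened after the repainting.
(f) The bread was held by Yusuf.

(c), (d), (e)

(a) Not entailed — 'was photographing' is progressive on an accomplishment; it does not entail the completed 'photographed'.
(b) Not entailed — the narrative places the repainting before the holding, not after.
(c) Entailed — the original entails any weakening of itself; this just drops 'with a knife'.
(d) Entailed — generalizing the agent leaves a sub-description the original still satisfies.
(e) Entailed — the narrative places the repainting before the holding.
(f) Not entailed — Yusuf held the rope, not the bread; the bread belongs to the photographing event.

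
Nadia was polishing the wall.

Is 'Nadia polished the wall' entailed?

'polish' is atelic; if Nadia was polishing the wall, then Nadia polished the wall (for some time).

yes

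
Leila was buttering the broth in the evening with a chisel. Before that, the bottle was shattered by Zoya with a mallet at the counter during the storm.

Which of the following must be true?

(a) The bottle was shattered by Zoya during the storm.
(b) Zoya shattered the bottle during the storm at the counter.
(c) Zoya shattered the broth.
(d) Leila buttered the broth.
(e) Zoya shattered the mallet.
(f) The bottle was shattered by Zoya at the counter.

(a) Entailed — dropping 'at the counter', 'with a mallet' leaves a sub-description the original still satisfies.
(b) Entailed — dropping 'with a mallet' leaves a sub-description the original still satisfies.
(c) Not entailed — Zoya shattered the bottle, not the broth; the broth belongs to the buttering event.
(d) Not entailed — 'was buttering' is progressive on an accomplishment; it does not entail the completed 'buttered'.
(e) Not entailed — the mallet is the instrument, not what was shattered.
(f) Entailed — this follows by dropping conjuncts from the shattering event's description.

(a), (b), (f)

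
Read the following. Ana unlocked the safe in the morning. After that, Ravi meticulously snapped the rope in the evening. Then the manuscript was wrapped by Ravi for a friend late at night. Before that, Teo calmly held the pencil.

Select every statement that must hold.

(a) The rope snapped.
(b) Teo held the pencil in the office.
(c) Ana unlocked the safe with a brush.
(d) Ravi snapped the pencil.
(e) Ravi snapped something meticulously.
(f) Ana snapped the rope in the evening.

(a) Entailed — 'Ravi snapped the rope' is causative; it entails the inchoative 'the rope snapped'.
(b) Not entailed — 'in the office' adds information not in the original event.
(c) Not entailed — 'with a brush' adds information not in the original event.
(d) Not entailed — Ravi snapped the rope, not the pencil; the pencil belongs to the holding event.
(e) Entailed — dropping 'in the evening' and generalizing the patient leaves a sub-description the original still satisfies.
(f) Not entailed — the passage has Ravi snapping the rope, not Ana.

(a), (e)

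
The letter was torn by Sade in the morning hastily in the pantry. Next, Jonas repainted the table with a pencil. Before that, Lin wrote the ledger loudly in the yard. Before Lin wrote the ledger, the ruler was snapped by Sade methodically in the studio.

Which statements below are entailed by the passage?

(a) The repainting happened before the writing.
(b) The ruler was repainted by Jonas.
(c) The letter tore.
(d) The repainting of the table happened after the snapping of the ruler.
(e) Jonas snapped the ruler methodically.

(c), (d)

(a) Not entailed — the narrative places the writing before the repainting, not after.
(b) Not entailed — Jonas repainted the table, not the ruler; the ruler belongs to the snapping event.
(c) Entailed — 'Sade tore the letter' is causative; it entails the inchoative 'the letter tore'.
(d) Entailed — the narrative places the snapping before the repainting.
(e) Not entailed — the passage has Sade snapping the ruler, not Jonas.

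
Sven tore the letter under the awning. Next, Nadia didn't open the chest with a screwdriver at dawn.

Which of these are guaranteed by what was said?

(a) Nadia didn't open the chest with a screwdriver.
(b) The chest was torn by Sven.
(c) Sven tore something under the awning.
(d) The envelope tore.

(c)

(a) Not entailed — dropping 'at dawn' under negation is not valid — the original leaves open that Nadia opened the chest some other way.
(b) Not entailed — Sven tore the letter, not the chest; the chest belongs to the opening event.
(c) Entailed — every conjunct here is already in the original tearing event.
(d) Not entailed — the letter is what tore, not the envelope.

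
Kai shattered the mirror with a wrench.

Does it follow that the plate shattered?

Nothing is said about any plate; only the mirror is affected.

no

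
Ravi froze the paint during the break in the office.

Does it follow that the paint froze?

yes

'Ravi froze the paint' is the causative; it entails the inchoative 'the paint froze'.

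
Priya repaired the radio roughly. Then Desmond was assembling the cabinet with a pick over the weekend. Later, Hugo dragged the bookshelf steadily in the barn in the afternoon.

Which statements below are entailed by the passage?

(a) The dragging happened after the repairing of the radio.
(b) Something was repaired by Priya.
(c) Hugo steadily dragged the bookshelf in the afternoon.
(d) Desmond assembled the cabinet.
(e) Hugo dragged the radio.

(a) Entailed — the narrative places the repairing before the dragging.
(b) Entailed — this follows by dropping conjuncts from the repairing event's description.
(c) Entailed — the original entails any weakening of itself; this just drops 'in the barn'.
(d) Not entailed — 'was assembling' is progressive on an accomplishment; it does not entail the completed 'assembled'.
(e) Not entailed — Hugo dragged the bookshelf, not the radio; the radio belongs to the repairing event.

(a), (b), (c)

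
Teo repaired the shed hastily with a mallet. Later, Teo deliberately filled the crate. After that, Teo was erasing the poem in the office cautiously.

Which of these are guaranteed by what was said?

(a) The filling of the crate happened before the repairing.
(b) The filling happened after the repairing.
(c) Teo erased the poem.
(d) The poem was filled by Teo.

(b)

(a) Not entailed — the narrative places the repairing before the filling, not after.
(b) Entailed — the narrative places the repairing before the filling.
(c) Not entailed — 'was erasing' is progressive on an accomplishment; it does not entail the completed 'erased'.
(d) Not entailed — Teo filled the crate, not the poem; the poem belongs to the erasing event.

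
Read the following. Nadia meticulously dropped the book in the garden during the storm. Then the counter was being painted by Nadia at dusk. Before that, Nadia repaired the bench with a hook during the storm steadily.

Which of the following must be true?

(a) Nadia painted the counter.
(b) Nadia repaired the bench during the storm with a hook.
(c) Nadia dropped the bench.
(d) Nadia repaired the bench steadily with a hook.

(b), (d)

(a) Not entailed — 'was painting' is progressive on an accomplishment; it does not entail the completed 'painted'.
(b) Entailed — the original entails any weakening of itself; this just drops 'steadily'.
(c) Not entailed — Nadia dropped the book, not the bench; the bench belongs to the repairing event.
(d) Entailed — every conjunct here is already in the original repairing event.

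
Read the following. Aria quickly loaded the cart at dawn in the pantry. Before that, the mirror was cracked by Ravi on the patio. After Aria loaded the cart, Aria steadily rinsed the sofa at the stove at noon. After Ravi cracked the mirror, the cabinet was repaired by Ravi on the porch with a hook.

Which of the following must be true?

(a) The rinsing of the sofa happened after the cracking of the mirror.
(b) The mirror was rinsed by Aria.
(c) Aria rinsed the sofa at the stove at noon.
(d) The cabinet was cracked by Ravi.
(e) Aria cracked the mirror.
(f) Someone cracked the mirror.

(a) Entailed — the narrative places the cracking before the rinsing.
(b) Not entailed — Aria rinsed the sofa, not the mirror; the mirror belongs to the cracking event.
(c) Entailed — every conjunct here is already in the original rinsing event.
(d) Not entailed — Ravi cracked the mirror, not the cabinet; the cabinet belongs to the repairing event.
(e) Not entailed — the passage has Ravi cracking the mirror, not Aria.
(f) Entailed — the original entails any weakening of itself; this just drops 'on the patio' and generalizes the agent.

(a), (c), (f)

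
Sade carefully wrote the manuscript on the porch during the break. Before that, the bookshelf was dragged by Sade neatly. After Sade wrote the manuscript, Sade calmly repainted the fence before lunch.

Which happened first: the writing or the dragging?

The connectives place the dragging before the writing.

the dragging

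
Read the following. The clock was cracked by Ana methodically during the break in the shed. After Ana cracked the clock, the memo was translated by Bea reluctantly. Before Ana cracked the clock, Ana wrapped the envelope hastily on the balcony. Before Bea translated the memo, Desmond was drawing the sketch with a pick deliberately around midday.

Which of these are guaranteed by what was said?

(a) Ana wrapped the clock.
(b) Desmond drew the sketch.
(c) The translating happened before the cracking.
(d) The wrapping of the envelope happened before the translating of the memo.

(d)

(a) Not entailed — Ana wrapped the envelope, not the clock; the clock belongs to the cracking event.
(b) Not entailed — 'was drawing' is progressive on an accomplishment; it does not entail the completed 'drew'.
(c) Not entailed — the narrative places the cracking before the translating, not after.
(d) Entailed — the narrative places the wrapping before the translating.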